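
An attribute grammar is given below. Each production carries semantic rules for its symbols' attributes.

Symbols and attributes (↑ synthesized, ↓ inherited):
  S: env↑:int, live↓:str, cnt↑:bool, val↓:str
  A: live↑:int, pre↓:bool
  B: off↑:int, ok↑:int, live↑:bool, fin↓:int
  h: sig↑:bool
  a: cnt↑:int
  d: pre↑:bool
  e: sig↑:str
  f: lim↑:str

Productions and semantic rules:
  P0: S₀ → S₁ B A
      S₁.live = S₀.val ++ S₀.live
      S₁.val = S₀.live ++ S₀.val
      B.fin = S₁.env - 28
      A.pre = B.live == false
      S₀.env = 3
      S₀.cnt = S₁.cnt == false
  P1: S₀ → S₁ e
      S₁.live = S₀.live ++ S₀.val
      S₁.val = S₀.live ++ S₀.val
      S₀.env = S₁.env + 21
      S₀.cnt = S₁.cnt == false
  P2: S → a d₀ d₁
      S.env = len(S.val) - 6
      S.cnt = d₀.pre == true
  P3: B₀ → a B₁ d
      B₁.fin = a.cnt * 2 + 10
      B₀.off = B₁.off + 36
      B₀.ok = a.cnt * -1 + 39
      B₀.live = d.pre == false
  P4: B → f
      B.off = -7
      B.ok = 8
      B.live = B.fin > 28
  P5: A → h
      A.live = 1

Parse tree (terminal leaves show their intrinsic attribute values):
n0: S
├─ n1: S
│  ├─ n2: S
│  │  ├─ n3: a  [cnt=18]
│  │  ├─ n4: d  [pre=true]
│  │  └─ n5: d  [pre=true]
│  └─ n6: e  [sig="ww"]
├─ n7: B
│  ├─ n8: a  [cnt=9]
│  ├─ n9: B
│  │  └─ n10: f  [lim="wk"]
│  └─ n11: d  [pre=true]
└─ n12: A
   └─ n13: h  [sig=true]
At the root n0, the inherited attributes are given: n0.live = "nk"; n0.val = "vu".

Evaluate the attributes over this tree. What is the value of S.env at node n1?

23

1. n0.live = "nk"  [given at root]
2. n0.val = "vu"  [given at root]
3. n1.live = "vunk"  [S₀.val ++ S₀.live]
4. n1.val = "nkvu"  [S₀.live ++ S₀.val]
5. n2.live = "vunknkvu"  [S₀.live ++ S₀.val]
6. n2.val = "vunknkvu"  [S₀.live ++ S₀.val]
7. n3.cnt = 18  [terminal]
8. n4.pre = true  [terminal]
9. n5.pre = true  [terminal]
10. n2.env = 2  [len(S.val) - 6]
11. n2.cnt = true  [d₀.pre == true]
12. n6.sig = "ww"  [terminal]
13. n1.env = 23  [S₁.env + 21]
14. n1.cnt = false  [S₁.cnt == false]
15. n7.fin = -5  [S₁.env - 28]
16. n8.cnt = 9  [terminal]
17. n9.fin = 28  [a.cnt * 2 + 10]
18. n10.lim = "wk"  [terminal]
19. n9.off = -7  [-7]
20. n9.ok = 8  [8]
21. n9.live = false  [B.fin > 28]
22. n11.pre = true  [terminal]
23. n7.off = 29  [B₁.off + 36]
24. n7.ok = 30  [a.cnt * -1 + 39]
25. n7.live = false  [d.pre == false]
26. n12.pre = true  [B.live == false]
27. n13.sig = true  [terminal]
28. n12.live = 1  [1]
29. n0.env = 3  [3]
30. n0.cnt = true  [S₁.cnt == false]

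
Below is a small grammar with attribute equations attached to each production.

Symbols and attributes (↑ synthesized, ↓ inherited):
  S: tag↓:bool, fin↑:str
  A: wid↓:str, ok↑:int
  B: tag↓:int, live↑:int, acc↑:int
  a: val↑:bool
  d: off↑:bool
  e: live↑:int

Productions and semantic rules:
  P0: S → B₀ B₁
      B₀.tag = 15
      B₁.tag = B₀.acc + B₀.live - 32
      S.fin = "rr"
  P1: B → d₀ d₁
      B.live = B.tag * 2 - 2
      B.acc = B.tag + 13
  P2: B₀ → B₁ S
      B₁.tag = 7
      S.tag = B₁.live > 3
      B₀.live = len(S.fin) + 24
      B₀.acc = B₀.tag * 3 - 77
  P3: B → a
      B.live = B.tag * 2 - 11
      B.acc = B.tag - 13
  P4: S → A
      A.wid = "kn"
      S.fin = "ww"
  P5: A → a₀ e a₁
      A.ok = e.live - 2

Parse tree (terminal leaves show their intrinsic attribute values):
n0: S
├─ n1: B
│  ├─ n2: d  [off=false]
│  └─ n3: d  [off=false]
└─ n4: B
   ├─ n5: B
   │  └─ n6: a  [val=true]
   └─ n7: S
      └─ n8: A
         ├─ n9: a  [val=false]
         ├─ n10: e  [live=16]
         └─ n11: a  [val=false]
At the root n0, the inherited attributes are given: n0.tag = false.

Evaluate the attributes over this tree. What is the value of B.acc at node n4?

1. n0.tag = false  [given at root]
2. n1.tag = 15  [15]
3. n2.off = false  [terminal]
4. n3.off = false  [terminal]
5. n1.live = 28  [B.tag * 2 - 2]
6. n1.acc = 28  [B.tag + 13]
7. n4.tag = 24  [B₀.acc + B₀.live - 32]
8. n5.tag = 7  [7]
9. n6.val = true  [terminal]
10. n5.live = 3  [B.tag * 2 - 11]
11. n5.acc = -6  [B.tag - 13]
12. n7.tag = false  [B₁.live > 3]
13. n8.wid = "kn"  ["kn"]
14. n9.val = false  [terminal]
15. n10.live = 16  [terminal]
16. n11.val = false  [terminal]
17. n8.ok = 14  [e.live - 2]
18. n7.fin = "ww"  ["ww"]
19. n4.live = 26  [len(S.fin) + 24]
20. n4.acc = -5  [B₀.tag * 3 - 77]
21. n0.fin = "rr"  ["rr"]

-5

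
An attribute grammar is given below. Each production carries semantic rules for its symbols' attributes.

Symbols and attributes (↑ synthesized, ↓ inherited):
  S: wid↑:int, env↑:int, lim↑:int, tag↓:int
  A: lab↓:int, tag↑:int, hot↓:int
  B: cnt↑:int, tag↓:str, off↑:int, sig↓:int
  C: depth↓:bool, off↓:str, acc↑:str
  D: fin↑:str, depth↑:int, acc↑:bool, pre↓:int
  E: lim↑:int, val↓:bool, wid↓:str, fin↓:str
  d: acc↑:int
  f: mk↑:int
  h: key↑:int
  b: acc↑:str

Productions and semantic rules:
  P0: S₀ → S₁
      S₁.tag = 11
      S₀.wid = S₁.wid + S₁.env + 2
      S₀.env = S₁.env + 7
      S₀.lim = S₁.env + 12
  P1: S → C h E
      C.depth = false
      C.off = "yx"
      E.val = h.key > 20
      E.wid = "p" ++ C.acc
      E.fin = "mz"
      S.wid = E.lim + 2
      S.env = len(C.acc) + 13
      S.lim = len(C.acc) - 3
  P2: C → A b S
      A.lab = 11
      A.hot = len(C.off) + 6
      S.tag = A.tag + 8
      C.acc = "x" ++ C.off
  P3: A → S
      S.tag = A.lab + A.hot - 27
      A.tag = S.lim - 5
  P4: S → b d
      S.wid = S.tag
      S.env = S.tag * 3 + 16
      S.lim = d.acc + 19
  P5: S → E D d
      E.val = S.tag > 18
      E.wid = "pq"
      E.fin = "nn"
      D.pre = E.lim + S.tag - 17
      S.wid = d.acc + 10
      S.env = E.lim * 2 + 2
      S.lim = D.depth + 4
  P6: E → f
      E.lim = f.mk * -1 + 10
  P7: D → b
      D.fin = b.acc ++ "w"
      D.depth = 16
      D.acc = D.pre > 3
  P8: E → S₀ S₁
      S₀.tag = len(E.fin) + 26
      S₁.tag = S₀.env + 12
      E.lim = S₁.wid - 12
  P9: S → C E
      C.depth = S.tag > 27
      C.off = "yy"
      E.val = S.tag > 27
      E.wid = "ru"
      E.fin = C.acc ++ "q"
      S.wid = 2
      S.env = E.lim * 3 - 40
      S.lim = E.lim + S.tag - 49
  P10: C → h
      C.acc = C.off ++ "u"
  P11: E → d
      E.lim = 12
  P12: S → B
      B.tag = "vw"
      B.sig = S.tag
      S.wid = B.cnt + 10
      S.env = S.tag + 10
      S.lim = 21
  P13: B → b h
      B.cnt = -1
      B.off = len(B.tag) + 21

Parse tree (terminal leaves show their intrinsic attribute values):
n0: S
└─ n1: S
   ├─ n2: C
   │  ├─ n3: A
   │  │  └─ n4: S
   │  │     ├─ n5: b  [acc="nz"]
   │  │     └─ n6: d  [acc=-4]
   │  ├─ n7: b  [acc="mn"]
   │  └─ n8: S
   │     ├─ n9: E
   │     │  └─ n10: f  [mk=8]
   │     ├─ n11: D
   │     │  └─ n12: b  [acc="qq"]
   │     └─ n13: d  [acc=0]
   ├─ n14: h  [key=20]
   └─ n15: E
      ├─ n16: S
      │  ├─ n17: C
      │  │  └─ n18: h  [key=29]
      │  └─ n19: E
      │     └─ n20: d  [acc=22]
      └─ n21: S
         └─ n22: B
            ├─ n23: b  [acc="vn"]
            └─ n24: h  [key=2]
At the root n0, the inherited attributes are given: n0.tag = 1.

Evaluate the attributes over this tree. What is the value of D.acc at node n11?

false

1. n0.tag = 1  [given at root]
2. n1.tag = 11  [11]
3. n2.depth = false  [false]
4. n2.off = "yx"  ["yx"]
5. n3.lab = 11  [11]
6. n3.hot = 8  [len(C.off) + 6]
7. n4.tag = -8  [A.lab + A.hot - 27]
8. n5.acc = "nz"  [terminal]
9. n6.acc = -4  [terminal]
10. n4.wid = -8  [S.tag]
11. n4.env = -8  [S.tag * 3 + 16]
12. n4.lim = 15  [d.acc + 19]
13. n3.tag = 10  [S.lim - 5]
14. n7.acc = "mn"  [terminal]
15. n8.tag = 18  [A.tag + 8]
16. n9.val = false  [S.tag > 18]
17. n9.wid = "pq"  ["pq"]
18. n9.fin = "nn"  ["nn"]
19. n10.mk = 8  [terminal]
20. n9.lim = 2  [f.mk * -1 + 10]
21. n11.pre = 3  [E.lim + S.tag - 17]
22. n12.acc = "qq"  [terminal]
23. n11.fin = "qqw"  [b.acc ++ "w"]
24. n11.depth = 16  [16]
25. n11.acc = false  [D.pre > 3]
26. n13.acc = 0  [terminal]
27. n8.wid = 10  [d.acc + 10]
28. n8.env = 6  [E.lim * 2 + 2]
29. n8.lim = 20  [D.depth + 4]
30. n2.acc = "xyx"  ["x" ++ C.off]
31. n14.key = 20  [terminal]
32. n15.val = false  [h.key > 20]
33. n15.wid = "pxyx"  ["p" ++ C.acc]
34. n15.fin = "mz"  ["mz"]
35. n16.tag = 28  [len(E.fin) + 26]
36. n17.depth = true  [S.tag > 27]
37. n17.off = "yy"  ["yy"]
38. n18.key = 29  [terminal]
39. n17.acc = "yyu"  [C.off ++ "u"]
40. n19.val = true  [S.tag > 27]
41. n19.wid = "ru"  ["ru"]
42. n19.fin = "yyuq"  [C.acc ++ "q"]
43. n20.acc = 22  [terminal]
44. n19.lim = 12  [12]
45. n16.wid = 2  [2]
46. n16.env = -4  [E.lim * 3 - 40]
47. n16.lim = -9  [E.lim + S.tag - 49]
48. n21.tag = 8  [S₀.env + 12]
49. n22.tag = "vw"  ["vw"]
50. n22.sig = 8  [S.tag]
51. n23.acc = "vn"  [terminal]
52. n24.key = 2  [terminal]
53. n22.cnt = -1  [-1]
54. n22.off = 23  [len(B.tag) + 21]
55. n21.wid = 9  [B.cnt + 10]
56. n21.env = 18  [S.tag + 10]
57. n21.lim = 21  [21]
58. n15.lim = -3  [S₁.wid - 12]
59. n1.wid = -1  [E.lim + 2]
60. n1.env = 16  [len(C.acc) + 13]
61. n1.lim = 0  [len(C.acc) - 3]
62. n0.wid = 17  [S₁.wid + S₁.env + 2]
63. n0.env = 23  [S₁.env + 7]
64. n0.lim = 28  [S₁.env + 12]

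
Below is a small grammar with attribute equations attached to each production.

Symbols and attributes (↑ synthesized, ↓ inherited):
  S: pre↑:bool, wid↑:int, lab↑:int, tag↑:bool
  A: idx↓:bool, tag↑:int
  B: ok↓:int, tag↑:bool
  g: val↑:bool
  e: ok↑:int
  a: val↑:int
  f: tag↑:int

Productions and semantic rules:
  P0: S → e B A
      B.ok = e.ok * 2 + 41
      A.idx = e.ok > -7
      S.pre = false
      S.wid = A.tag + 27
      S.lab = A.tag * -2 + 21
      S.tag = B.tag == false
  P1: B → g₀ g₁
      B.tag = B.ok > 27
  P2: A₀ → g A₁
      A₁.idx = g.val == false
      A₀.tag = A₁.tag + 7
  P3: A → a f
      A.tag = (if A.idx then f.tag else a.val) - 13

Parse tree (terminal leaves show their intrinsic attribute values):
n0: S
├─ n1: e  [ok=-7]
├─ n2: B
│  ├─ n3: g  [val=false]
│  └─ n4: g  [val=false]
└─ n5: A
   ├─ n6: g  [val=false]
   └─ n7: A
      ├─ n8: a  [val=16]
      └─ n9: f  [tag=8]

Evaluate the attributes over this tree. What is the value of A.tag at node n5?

1. n1.ok = -7  [terminal]
2. n2.ok = 27  [e.ok * 2 + 41]
3. n3.val = false  [terminal]
4. n4.val = false  [terminal]
5. n2.tag = false  [B.ok > 27]
6. n5.idx = false  [e.ok > -7]
7. n6.val = false  [terminal]
8. n7.idx = true  [g.val == false]
9. n8.val = 16  [terminal]
10. n9.tag = 8  [terminal]
11. n7.tag = -5  [(if A.idx then f.tag else a.val) - 13]
12. n5.tag = 2  [A₁.tag + 7]
13. n0.pre = false  [false]
14. n0.wid = 29  [A.tag + 27]
15. n0.lab = 17  [A.tag * -2 + 21]
16. n0.tag = true  [B.tag == false]

2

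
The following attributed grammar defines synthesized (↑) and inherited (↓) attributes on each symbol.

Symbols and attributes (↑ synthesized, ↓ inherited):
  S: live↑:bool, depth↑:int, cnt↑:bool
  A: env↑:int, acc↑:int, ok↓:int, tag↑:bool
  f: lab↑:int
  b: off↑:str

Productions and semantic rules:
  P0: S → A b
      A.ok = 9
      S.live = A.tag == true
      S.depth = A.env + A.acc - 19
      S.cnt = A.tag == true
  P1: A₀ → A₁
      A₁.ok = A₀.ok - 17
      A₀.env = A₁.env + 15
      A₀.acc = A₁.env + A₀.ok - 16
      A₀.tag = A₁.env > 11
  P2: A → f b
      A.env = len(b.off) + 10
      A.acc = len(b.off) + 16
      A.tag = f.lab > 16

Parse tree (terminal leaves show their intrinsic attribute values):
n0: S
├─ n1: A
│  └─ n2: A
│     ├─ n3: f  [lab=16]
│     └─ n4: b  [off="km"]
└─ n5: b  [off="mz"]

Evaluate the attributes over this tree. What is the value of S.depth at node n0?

13

1. n1.ok = 9  [9]
2. n2.ok = -8  [A₀.ok - 17]
3. n3.lab = 16  [terminal]
4. n4.off = "km"  [terminal]
5. n2.env = 12  [len(b.off) + 10]
6. n2.acc = 18  [len(b.off) + 16]
7. n2.tag = false  [f.lab > 16]
8. n1.env = 27  [A₁.env + 15]
9. n1.acc = 5  [A₁.env + A₀.ok - 16]
10. n1.tag = true  [A₁.env > 11]
11. n5.off = "mz"  [terminal]
12. n0.live = true  [A.tag == true]
13. n0.depth = 13  [A.env + A.acc - 19]
14. n0.cnt = true  [A.tag == true]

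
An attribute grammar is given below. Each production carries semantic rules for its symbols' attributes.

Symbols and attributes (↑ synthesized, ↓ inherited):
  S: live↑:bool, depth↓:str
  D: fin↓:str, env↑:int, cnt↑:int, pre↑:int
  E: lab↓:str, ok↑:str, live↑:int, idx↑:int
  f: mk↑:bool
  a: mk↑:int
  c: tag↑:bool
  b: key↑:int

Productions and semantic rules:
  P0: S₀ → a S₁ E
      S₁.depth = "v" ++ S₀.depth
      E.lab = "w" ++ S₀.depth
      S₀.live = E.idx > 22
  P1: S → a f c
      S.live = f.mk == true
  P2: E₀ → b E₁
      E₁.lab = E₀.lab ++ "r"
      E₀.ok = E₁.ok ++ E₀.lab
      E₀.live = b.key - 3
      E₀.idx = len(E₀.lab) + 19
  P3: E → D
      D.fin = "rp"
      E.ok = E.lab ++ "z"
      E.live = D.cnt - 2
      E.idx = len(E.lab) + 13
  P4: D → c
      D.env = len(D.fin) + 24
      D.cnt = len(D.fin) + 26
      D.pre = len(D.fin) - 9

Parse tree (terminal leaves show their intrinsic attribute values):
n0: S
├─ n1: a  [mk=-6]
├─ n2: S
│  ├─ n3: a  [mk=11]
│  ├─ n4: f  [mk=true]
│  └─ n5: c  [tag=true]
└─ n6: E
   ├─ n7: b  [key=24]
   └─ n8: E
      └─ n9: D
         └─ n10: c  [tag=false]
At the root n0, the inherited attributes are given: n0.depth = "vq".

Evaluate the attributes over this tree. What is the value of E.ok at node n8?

"wvqrz"

1. n0.depth = "vq"  [given at root]
2. n1.mk = -6  [terminal]
3. n2.depth = "vvq"  ["v" ++ S₀.depth]
4. n3.mk = 11  [terminal]
5. n4.mk = true  [terminal]
6. n5.tag = true  [terminal]
7. n2.live = true  [f.mk == true]
8. n6.lab = "wvq"  ["w" ++ S₀.depth]
9. n7.key = 24  [terminal]
10. n8.lab = "wvqr"  [E₀.lab ++ "r"]
11. n9.fin = "rp"  ["rp"]
12. n10.tag = false  [terminal]
13. n9.env = 26  [len(D.fin) + 24]
14. n9.cnt = 28  [len(D.fin) + 26]
15. n9.pre = -7  [len(D.fin) - 9]
16. n8.ok = "wvqrz"  [E.lab ++ "z"]
17. n8.live = 26  [D.cnt - 2]
18. n8.idx = 17  [len(E.lab) + 13]
19. n6.ok = "wvqrzwvq"  [E₁.ok ++ E₀.lab]
20. n6.live = 21  [b.key - 3]
21. n6.idx = 22  [len(E₀.lab) + 19]
22. n0.live = false  [E.idx > 22]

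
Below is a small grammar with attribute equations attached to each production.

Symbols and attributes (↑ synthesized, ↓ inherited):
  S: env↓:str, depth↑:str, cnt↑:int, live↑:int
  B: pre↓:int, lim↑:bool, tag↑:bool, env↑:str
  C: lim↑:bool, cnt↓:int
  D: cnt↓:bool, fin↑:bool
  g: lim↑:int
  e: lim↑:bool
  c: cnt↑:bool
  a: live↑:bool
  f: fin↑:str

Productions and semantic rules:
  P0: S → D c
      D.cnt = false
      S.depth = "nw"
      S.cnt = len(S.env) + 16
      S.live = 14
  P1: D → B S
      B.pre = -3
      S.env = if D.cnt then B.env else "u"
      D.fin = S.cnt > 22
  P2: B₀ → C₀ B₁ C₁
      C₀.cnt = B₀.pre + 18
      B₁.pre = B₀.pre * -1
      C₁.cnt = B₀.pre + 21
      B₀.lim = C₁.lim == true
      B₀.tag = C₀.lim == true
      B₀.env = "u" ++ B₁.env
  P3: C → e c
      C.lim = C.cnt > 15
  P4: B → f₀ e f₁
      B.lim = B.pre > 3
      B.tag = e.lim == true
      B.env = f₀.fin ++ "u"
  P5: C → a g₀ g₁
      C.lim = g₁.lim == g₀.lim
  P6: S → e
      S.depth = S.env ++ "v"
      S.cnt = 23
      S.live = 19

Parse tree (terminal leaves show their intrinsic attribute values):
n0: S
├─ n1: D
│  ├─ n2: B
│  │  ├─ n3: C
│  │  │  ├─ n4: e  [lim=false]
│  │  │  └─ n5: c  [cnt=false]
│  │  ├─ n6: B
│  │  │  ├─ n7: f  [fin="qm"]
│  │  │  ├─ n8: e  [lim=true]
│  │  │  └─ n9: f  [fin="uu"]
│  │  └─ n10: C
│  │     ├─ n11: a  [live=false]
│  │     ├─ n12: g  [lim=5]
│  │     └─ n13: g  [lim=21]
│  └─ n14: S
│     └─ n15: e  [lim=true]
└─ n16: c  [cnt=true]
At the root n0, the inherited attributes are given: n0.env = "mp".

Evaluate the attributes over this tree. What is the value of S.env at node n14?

1. n0.env = "mp"  [given at root]
2. n1.cnt = false  [false]
3. n2.pre = -3  [-3]
4. n3.cnt = 15  [B₀.pre + 18]
5. n4.lim = false  [terminal]
6. n5.cnt = false  [terminal]
7. n3.lim = false  [C.cnt > 15]
8. n6.pre = 3  [B₀.pre * -1]
9. n7.fin = "qm"  [terminal]
10. n8.lim = true  [terminal]
11. n9.fin = "uu"  [terminal]
12. n6.lim = false  [B.pre > 3]
13. n6.tag = true  [e.lim == true]
14. n6.env = "qmu"  [f₀.fin ++ "u"]
15. n10.cnt = 18  [B₀.pre + 21]
16. n11.live = false  [terminal]
17. n12.lim = 5  [terminal]
18. n13.lim = 21  [terminal]
19. n10.lim = false  [g₁.lim == g₀.lim]
20. n2.lim = false  [C₁.lim == true]
21. n2.tag = false  [C₀.lim == true]
22. n2.env = "uqmu"  ["u" ++ B₁.env]
23. n14.env = "u"  [if D.cnt then B.env else "u"]
24. n15.lim = true  [terminal]
25. n14.depth = "uv"  [S.env ++ "v"]
26. n14.cnt = 23  [23]
27. n14.live = 19  [19]
28. n1.fin = true  [S.cnt > 22]
29. n16.cnt = true  [terminal]
30. n0.depth = "nw"  ["nw"]
31. n0.cnt = 18  [len(S.env) + 16]
32. n0.live = 14  [14]

"u"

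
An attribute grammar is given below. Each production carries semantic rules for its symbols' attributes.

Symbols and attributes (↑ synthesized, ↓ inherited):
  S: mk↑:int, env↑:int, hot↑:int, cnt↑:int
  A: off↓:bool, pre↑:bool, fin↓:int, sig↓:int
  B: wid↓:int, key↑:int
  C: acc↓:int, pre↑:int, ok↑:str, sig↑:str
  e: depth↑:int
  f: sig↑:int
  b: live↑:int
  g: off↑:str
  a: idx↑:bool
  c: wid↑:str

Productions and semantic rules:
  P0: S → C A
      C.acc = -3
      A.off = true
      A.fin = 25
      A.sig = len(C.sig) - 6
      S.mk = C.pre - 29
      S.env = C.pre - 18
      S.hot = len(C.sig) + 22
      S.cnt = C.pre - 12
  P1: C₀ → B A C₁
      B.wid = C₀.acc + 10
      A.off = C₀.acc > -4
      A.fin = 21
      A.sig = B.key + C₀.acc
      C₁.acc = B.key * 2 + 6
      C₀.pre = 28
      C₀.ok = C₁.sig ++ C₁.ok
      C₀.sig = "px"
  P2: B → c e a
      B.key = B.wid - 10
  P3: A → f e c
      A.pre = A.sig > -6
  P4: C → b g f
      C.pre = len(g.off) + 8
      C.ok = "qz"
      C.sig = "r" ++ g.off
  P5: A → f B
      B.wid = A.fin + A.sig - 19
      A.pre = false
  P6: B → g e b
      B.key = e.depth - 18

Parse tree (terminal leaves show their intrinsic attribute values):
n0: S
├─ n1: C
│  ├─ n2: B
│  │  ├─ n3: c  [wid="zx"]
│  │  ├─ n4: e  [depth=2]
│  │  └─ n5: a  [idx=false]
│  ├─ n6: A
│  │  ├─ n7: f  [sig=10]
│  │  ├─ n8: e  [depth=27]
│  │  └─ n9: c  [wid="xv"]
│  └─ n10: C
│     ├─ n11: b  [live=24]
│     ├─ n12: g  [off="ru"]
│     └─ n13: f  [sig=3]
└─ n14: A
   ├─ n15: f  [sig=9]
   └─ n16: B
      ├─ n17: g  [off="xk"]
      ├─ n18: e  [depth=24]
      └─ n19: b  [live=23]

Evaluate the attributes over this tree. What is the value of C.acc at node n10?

1. n1.acc = -3  [-3]
2. n2.wid = 7  [C₀.acc + 10]
3. n3.wid = "zx"  [terminal]
4. n4.depth = 2  [terminal]
5. n5.idx = false  [terminal]
6. n2.key = -3  [B.wid - 10]
7. n6.off = true  [C₀.acc > -4]
8. n6.fin = 21  [21]
9. n6.sig = -6  [B.key + C₀.acc]
10. n7.sig = 10  [terminal]
11. n8.depth = 27  [terminal]
12. n9.wid = "xv"  [terminal]
13. n6.pre = false  [A.sig > -6]
14. n10.acc = 0  [B.key * 2 + 6]
15. n11.live = 24  [terminal]
16. n12.off = "ru"  [terminal]
17. n13.sig = 3  [terminal]
18. n10.pre = 10  [len(g.off) + 8]
19. n10.ok = "qz"  ["qz"]
20. n10.sig = "rru"  ["r" ++ g.off]
21. n1.pre = 28  [28]
22. n1.ok = "rruqz"  [C₁.sig ++ C₁.ok]
23. n1.sig = "px"  ["px"]
24. n14.off = true  [true]
25. n14.fin = 25  [25]
26. n14.sig = -4  [len(C.sig) - 6]
27. n15.sig = 9  [terminal]
28. n16.wid = 2  [A.fin + A.sig - 19]
29. n17.off = "xk"  [terminal]
30. n18.depth = 24  [terminal]
31. n19.live = 23  [terminal]
32. n16.key = 6  [e.depth - 18]
33. n14.pre = false  [false]
34. n0.mk = -1  [C.pre - 29]
35. n0.env = 10  [C.pre - 18]
36. n0.hot = 24  [len(C.sig) + 22]
37. n0.cnt = 16  [C.pre - 12]

0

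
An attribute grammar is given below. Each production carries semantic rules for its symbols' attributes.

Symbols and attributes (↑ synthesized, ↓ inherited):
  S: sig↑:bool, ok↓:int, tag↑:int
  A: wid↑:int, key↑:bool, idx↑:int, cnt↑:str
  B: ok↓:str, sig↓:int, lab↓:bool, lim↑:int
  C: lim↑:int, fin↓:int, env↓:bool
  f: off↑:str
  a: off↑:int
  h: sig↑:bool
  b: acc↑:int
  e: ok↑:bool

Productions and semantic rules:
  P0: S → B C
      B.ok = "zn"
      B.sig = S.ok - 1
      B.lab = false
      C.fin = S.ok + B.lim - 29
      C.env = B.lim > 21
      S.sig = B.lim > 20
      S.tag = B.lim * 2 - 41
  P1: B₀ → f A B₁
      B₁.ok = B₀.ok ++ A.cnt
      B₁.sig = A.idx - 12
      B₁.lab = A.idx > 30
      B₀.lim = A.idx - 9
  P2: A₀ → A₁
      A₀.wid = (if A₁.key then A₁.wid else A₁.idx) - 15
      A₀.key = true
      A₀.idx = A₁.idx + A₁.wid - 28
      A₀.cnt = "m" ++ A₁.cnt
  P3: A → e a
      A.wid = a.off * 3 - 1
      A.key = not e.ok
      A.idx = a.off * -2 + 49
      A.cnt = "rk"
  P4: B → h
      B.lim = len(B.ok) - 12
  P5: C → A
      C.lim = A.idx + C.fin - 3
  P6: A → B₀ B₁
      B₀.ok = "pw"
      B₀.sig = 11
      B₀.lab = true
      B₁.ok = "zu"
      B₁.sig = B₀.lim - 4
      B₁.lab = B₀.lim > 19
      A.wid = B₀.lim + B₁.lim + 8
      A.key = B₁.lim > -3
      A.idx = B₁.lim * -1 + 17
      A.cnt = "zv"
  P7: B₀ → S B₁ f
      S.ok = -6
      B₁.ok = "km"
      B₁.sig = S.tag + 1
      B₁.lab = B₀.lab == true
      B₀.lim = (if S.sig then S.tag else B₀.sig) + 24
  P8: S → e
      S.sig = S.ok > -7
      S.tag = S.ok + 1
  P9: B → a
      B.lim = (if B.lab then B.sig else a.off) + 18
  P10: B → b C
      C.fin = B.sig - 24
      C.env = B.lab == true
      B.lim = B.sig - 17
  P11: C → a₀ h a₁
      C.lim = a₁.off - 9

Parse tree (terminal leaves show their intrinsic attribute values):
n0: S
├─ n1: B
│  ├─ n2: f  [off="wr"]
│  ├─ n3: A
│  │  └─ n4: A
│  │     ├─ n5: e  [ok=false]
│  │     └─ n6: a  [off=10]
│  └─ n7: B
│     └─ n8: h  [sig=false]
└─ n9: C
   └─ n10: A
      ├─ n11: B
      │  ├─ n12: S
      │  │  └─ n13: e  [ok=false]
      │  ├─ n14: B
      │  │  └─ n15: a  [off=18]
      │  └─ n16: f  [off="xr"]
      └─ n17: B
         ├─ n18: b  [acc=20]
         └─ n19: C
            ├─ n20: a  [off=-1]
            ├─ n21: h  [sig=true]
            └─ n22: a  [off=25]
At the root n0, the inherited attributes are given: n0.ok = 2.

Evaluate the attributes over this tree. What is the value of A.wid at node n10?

25

1. n0.ok = 2  [given at root]
2. n1.ok = "zn"  ["zn"]
3. n1.sig = 1  [S.ok - 1]
4. n1.lab = false  [false]
5. n2.off = "wr"  [terminal]
6. n5.ok = false  [terminal]
7. n6.off = 10  [terminal]
8. n4.wid = 29  [a.off * 3 - 1]
9. n4.key = true  [not e.ok]
10. n4.idx = 29  [a.off * -2 + 49]
11. n4.cnt = "rk"  ["rk"]
12. n3.wid = 14  [(if A₁.key then A₁.wid else A₁.idx) - 15]
13. n3.key = true  [true]
14. n3.idx = 30  [A₁.idx + A₁.wid - 28]
15. n3.cnt = "mrk"  ["m" ++ A₁.cnt]
16. n7.ok = "znmrk"  [B₀.ok ++ A.cnt]
17. n7.sig = 18  [A.idx - 12]
18. n7.lab = false  [A.idx > 30]
19. n8.sig = false  [terminal]
20. n7.lim = -7  [len(B.ok) - 12]
21. n1.lim = 21  [A.idx - 9]
22. n9.fin = -6  [S.ok + B.lim - 29]
23. n9.env = false  [B.lim > 21]
24. n11.ok = "pw"  ["pw"]
25. n11.sig = 11  [11]
26. n11.lab = true  [true]
27. n12.ok = -6  [-6]
28. n13.ok = false  [terminal]
29. n12.sig = true  [S.ok > -7]
30. n12.tag = -5  [S.ok + 1]
31. n14.ok = "km"  ["km"]
32. n14.sig = -4  [S.tag + 1]
33. n14.lab = true  [B₀.lab == true]
34. n15.off = 18  [terminal]
35. n14.lim = 14  [(if B.lab then B.sig else a.off) + 18]
36. n16.off = "xr"  [terminal]
37. n11.lim = 19  [(if S.sig then S.tag else B₀.sig) + 24]
38. n17.ok = "zu"  ["zu"]
39. n17.sig = 15  [B₀.lim - 4]
40. n17.lab = false  [B₀.lim > 19]
41. n18.acc = 20  [terminal]
42. n19.fin = -9  [B.sig - 24]
43. n19.env = false  [B.lab == true]
44. n20.off = -1  [terminal]
45. n21.sig = true  [terminal]
46. n22.off = 25  [terminal]
47. n19.lim = 16  [a₁.off - 9]
48. n17.lim = -2  [B.sig - 17]
49. n10.wid = 25  [B₀.lim + B₁.lim + 8]
50. n10.key = true  [B₁.lim > -3]
51. n10.idx = 19  [B₁.lim * -1 + 17]
52. n10.cnt = "zv"  ["zv"]
53. n9.lim = 10  [A.idx + C.fin - 3]
54. n0.sig = true  [B.lim > 20]
55. n0.tag = 1  [B.lim * 2 - 41]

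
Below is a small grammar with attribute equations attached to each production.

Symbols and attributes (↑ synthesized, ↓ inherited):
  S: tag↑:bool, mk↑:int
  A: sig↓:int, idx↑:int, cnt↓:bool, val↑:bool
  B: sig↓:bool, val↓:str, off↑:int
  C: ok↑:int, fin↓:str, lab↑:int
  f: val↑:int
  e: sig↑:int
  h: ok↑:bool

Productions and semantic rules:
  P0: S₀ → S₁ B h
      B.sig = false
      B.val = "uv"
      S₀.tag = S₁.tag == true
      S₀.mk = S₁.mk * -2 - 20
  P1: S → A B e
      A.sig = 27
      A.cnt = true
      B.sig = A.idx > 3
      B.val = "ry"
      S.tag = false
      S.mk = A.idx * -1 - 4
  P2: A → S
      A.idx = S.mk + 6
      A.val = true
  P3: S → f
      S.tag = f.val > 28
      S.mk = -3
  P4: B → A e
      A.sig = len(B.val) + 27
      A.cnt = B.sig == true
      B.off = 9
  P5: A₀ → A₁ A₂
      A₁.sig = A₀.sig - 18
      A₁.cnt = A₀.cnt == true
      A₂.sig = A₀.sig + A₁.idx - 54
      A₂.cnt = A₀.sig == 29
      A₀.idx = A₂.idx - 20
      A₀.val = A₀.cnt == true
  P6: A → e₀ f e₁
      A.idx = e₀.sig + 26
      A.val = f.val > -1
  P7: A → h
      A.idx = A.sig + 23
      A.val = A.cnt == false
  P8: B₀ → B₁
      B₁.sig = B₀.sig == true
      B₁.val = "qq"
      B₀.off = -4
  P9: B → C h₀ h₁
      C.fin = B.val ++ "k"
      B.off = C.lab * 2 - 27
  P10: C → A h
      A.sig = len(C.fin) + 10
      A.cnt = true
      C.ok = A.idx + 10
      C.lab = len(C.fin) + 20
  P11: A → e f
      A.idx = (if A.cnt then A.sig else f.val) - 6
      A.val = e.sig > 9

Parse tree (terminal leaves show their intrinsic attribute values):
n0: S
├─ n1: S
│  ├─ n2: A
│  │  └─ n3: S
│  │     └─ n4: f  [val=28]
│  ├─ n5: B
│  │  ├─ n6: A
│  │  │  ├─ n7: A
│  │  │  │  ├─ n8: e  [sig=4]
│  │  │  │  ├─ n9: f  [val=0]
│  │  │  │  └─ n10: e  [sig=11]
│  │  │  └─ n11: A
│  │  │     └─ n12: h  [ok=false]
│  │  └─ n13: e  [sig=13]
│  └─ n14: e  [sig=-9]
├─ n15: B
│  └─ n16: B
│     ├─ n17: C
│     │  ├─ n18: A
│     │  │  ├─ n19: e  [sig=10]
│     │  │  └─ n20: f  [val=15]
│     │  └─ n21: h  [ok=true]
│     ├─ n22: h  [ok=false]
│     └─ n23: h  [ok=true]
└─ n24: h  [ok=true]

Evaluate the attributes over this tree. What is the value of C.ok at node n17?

17

1. n2.sig = 27  [27]
2. n2.cnt = true  [true]
3. n4.val = 28  [terminal]
4. n3.tag = false  [f.val > 28]
5. n3.mk = -3  [-3]
6. n2.idx = 3  [S.mk + 6]
7. n2.val = true  [true]
8. n5.sig = false  [A.idx > 3]
9. n5.val = "ry"  ["ry"]
10. n6.sig = 29  [len(B.val) + 27]
11. n6.cnt = false  [B.sig == true]
12. n7.sig = 11  [A₀.sig - 18]
13. n7.cnt = false  [A₀.cnt == true]
14. n8.sig = 4  [terminal]
15. n9.val = 0  [terminal]
16. n10.sig = 11  [terminal]
17. n7.idx = 30  [e₀.sig + 26]
18. n7.val = true  [f.val > -1]
19. n11.sig = 5  [A₀.sig + A₁.idx - 54]
20. n11.cnt = true  [A₀.sig == 29]
21. n12.ok = false  [terminal]
22. n11.idx = 28  [A.sig + 23]
23. n11.val = false  [A.cnt == false]
24. n6.idx = 8  [A₂.idx - 20]
25. n6.val = false  [A₀.cnt == true]
26. n13.sig = 13  [terminal]
27. n5.off = 9  [9]
28. n14.sig = -9  [terminal]
29. n1.tag = false  [false]
30. n1.mk = -7  [A.idx * -1 - 4]
31. n15.sig = false  [false]
32. n15.val = "uv"  ["uv"]
33. n16.sig = false  [B₀.sig == true]
34. n16.val = "qq"  ["qq"]
35. n17.fin = "qqk"  [B.val ++ "k"]
36. n18.sig = 13  [len(C.fin) + 10]
37. n18.cnt = true  [true]
38. n19.sig = 10  [terminal]
39. n20.val = 15  [terminal]
40. n18.idx = 7  [(if A.cnt then A.sig else f.val) - 6]
41. n18.val = true  [e.sig > 9]
42. n21.ok = true  [terminal]
43. n17.ok = 17  [A.idx + 10]
44. n17.lab = 23  [len(C.fin) + 20]
45. n22.ok = false  [terminal]
46. n23.ok = true  [terminal]
47. n16.off = 19  [C.lab * 2 - 27]
48. n15.off = -4  [-4]
49. n24.ok = true  [terminal]
50. n0.tag = false  [S₁.tag == true]
51. n0.mk = -6  [S₁.mk * -2 - 20]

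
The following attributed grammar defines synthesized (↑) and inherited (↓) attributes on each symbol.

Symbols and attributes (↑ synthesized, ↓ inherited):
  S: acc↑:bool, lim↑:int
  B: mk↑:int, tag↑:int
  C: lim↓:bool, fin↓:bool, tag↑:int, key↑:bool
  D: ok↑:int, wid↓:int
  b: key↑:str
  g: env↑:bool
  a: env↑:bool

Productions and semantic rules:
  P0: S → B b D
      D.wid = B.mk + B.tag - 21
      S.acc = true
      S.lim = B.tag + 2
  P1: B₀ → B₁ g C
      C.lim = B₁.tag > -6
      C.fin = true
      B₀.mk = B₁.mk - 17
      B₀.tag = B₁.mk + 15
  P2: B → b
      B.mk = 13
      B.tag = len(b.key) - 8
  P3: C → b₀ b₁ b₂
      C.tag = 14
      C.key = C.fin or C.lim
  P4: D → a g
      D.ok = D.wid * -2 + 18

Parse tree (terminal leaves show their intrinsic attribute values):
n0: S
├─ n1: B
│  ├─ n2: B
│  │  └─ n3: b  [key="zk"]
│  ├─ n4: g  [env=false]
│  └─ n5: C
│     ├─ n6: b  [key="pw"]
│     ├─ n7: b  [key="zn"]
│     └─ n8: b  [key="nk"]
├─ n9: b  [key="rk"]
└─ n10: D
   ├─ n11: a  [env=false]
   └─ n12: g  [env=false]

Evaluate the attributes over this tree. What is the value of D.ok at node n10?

1. n3.key = "zk"  [terminal]
2. n2.mk = 13  [13]
3. n2.tag = -6  [len(b.key) - 8]
4. n4.env = false  [terminal]
5. n5.lim = false  [B₁.tag > -6]
6. n5.fin = true  [true]
7. n6.key = "pw"  [terminal]
8. n7.key = "zn"  [terminal]
9. n8.key = "nk"  [terminal]
10. n5.tag = 14  [14]
11. n5.key = true  [C.fin or C.lim]
12. n1.mk = -4  [B₁.mk - 17]
13. n1.tag = 28  [B₁.mk + 15]
14. n9.key = "rk"  [terminal]
15. n10.wid = 3  [B.mk + B.tag - 21]
16. n11.env = false  [terminal]
17. n12.env = false  [terminal]
18. n10.ok = 12  [D.wid * -2 + 18]
19. n0.acc = true  [true]
20. n0.lim = 30  [B.tag + 2]

12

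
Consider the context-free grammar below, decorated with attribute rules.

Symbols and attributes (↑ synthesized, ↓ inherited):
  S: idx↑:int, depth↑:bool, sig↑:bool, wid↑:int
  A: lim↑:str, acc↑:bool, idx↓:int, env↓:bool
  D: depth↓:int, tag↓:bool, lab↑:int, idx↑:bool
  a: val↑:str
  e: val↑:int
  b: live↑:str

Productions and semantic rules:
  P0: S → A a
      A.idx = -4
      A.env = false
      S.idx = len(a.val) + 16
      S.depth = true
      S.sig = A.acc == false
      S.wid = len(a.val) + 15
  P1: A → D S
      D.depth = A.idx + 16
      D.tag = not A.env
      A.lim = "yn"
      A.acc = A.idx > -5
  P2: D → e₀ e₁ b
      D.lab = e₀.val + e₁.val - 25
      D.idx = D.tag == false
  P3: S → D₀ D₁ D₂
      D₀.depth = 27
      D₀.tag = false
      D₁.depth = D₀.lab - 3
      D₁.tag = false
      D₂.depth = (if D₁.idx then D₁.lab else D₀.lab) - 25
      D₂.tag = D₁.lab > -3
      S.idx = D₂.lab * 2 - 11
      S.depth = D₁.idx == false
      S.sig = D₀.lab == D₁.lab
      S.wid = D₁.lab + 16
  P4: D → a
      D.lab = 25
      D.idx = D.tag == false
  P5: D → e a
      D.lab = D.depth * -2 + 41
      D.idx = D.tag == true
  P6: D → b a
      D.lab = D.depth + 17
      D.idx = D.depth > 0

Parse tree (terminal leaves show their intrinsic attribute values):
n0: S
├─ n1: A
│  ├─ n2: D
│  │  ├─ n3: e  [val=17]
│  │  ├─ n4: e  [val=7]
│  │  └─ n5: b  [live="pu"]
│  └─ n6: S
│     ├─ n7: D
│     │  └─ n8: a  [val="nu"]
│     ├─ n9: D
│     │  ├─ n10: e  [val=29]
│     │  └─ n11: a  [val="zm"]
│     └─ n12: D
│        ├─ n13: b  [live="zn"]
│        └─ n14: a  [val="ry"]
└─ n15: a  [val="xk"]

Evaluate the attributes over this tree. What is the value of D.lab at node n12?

1. n1.idx = -4  [-4]
2. n1.env = false  [false]
3. n2.depth = 12  [A.idx + 16]
4. n2.tag = true  [not A.env]
5. n3.val = 17  [terminal]
6. n4.val = 7  [terminal]
7. n5.live = "pu"  [terminal]
8. n2.lab = -1  [e₀.val + e₁.val - 25]
9. n2.idx = false  [D.tag == false]
10. n7.depth = 27  [27]
11. n7.tag = false  [false]
12. n8.val = "nu"  [terminal]
13. n7.lab = 25  [25]
14. n7.idx = true  [D.tag == false]
15. n9.depth = 22  [D₀.lab - 3]
16. n9.tag = false  [false]
17. n10.val = 29  [terminal]
18. n11.val = "zm"  [terminal]
19. n9.lab = -3  [D.depth * -2 + 41]
20. n9.idx = false  [D.tag == true]
21. n12.depth = 0  [(if D₁.idx then D₁.lab else D₀.lab) - 25]
22. n12.tag = false  [D₁.lab > -3]
23. n13.live = "zn"  [terminal]
24. n14.val = "ry"  [terminal]
25. n12.lab = 17  [D.depth + 17]
26. n12.idx = false  [D.depth > 0]
27. n6.idx = 23  [D₂.lab * 2 - 11]
28. n6.depth = true  [D₁.idx == false]
29. n6.sig = false  [D₀.lab == D₁.lab]
30. n6.wid = 13  [D₁.lab + 16]
31. n1.lim = "yn"  ["yn"]
32. n1.acc = true  [A.idx > -5]
33. n15.val = "xk"  [terminal]
34. n0.idx = 18  [len(a.val) + 16]
35. n0.depth = true  [true]
36. n0.sig = false  [A.acc == false]
37. n0.wid = 17  [len(a.val) + 15]

17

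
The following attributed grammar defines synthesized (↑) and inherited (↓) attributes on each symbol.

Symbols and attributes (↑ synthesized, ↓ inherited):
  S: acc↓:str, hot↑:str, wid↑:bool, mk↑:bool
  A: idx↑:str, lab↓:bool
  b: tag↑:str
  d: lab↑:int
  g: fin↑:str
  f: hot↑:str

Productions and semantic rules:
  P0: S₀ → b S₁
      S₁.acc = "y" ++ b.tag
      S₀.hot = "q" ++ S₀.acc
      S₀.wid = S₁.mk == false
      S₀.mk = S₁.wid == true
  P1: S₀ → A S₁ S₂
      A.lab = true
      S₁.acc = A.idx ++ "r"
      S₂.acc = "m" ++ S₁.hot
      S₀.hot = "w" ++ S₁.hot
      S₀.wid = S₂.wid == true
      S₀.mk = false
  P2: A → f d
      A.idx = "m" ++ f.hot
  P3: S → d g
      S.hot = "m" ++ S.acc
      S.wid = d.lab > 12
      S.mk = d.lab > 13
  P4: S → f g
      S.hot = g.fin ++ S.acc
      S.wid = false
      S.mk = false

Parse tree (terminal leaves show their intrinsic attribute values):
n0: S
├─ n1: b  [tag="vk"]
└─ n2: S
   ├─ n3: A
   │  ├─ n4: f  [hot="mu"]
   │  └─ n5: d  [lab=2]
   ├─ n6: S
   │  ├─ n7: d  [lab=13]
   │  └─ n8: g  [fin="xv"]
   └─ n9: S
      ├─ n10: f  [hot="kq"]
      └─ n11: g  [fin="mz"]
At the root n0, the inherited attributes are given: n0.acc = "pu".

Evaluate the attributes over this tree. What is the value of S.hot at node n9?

"mzmmmmur"

1. n0.acc = "pu"  [given at root]
2. n1.tag = "vk"  [terminal]
3. n2.acc = "yvk"  ["y" ++ b.tag]
4. n3.lab = true  [true]
5. n4.hot = "mu"  [terminal]
6. n5.lab = 2  [terminal]
7. n3.idx = "mmu"  ["m" ++ f.hot]
8. n6.acc = "mmur"  [A.idx ++ "r"]
9. n7.lab = 13  [terminal]
10. n8.fin = "xv"  [terminal]
11. n6.hot = "mmmur"  ["m" ++ S.acc]
12. n6.wid = true  [d.lab > 12]
13. n6.mk = false  [d.lab > 13]
14. n9.acc = "mmmmur"  ["m" ++ S₁.hot]
15. n10.hot = "kq"  [terminal]
16. n11.fin = "mz"  [terminal]
17. n9.hot = "mzmmmmur"  [g.fin ++ S.acc]
18. n9.wid = false  [false]
19. n9.mk = false  [false]
20. n2.hot = "wmmmur"  ["w" ++ S₁.hot]
21. n2.wid = false  [S₂.wid == true]
22. n2.mk = false  [false]
23. n0.hot = "qpu"  ["q" ++ S₀.acc]
24. n0.wid = true  [S₁.mk == false]
25. n0.mk = false  [S₁.wid == true]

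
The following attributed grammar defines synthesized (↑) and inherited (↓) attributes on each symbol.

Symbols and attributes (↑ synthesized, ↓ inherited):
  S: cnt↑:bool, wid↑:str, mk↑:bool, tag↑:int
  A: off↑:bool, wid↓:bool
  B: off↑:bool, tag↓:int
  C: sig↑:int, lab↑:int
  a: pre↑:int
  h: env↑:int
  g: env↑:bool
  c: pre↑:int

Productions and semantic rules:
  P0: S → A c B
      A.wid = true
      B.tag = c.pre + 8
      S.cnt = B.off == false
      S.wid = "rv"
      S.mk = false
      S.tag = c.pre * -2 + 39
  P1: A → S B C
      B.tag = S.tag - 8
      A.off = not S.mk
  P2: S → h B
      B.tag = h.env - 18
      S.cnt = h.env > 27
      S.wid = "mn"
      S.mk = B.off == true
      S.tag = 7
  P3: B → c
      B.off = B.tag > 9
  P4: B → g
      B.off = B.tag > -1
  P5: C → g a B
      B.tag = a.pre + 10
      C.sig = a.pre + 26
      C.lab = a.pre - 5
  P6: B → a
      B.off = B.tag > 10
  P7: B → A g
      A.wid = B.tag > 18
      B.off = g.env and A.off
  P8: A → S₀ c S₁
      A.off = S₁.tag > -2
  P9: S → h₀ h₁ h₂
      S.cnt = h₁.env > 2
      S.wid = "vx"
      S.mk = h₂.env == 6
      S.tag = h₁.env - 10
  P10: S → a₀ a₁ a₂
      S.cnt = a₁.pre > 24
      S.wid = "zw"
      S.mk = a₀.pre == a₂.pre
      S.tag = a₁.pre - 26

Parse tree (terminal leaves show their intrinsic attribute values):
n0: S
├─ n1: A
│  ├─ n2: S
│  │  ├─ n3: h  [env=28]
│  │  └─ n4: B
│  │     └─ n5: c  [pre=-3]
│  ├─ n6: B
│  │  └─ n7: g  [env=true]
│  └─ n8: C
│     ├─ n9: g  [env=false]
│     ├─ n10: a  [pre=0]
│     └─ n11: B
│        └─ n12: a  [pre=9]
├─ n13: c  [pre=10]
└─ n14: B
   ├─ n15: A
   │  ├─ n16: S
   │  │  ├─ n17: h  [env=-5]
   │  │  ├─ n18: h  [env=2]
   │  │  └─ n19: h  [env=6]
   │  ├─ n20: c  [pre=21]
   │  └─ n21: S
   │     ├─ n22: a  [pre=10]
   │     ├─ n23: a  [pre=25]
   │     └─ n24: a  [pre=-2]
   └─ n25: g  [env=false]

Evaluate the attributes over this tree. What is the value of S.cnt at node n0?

true

1. n1.wid = true  [true]
2. n3.env = 28  [terminal]
3. n4.tag = 10  [h.env - 18]
4. n5.pre = -3  [terminal]
5. n4.off = true  [B.tag > 9]
6. n2.cnt = true  [h.env > 27]
7. n2.wid = "mn"  ["mn"]
8. n2.mk = true  [B.off == true]
9. n2.tag = 7  [7]
10. n6.tag = -1  [S.tag - 8]
11. n7.env = true  [terminal]
12. n6.off = false  [B.tag > -1]
13. n9.env = false  [terminal]
14. n10.pre = 0  [terminal]
15. n11.tag = 10  [a.pre + 10]
16. n12.pre = 9  [terminal]
17. n11.off = false  [B.tag > 10]
18. n8.sig = 26  [a.pre + 26]
19. n8.lab = -5  [a.pre - 5]
20. n1.off = false  [not S.mk]
21. n13.pre = 10  [terminal]
22. n14.tag = 18  [c.pre + 8]
23. n15.wid = false  [B.tag > 18]
24. n17.env = -5  [terminal]
25. n18.env = 2  [terminal]
26. n19.env = 6  [terminal]
27. n16.cnt = false  [h₁.env > 2]
28. n16.wid = "vx"  ["vx"]
29. n16.mk = true  [h₂.env == 6]
30. n16.tag = -8  [h₁.env - 10]
31. n20.pre = 21  [terminal]
32. n22.pre = 10  [terminal]
33. n23.pre = 25  [terminal]
34. n24.pre = -2  [terminal]
35. n21.cnt = true  [a₁.pre > 24]
36. n21.wid = "zw"  ["zw"]
37. n21.mk = false  [a₀.pre == a₂.pre]
38. n21.tag = -1  [a₁.pre - 26]
39. n15.off = true  [S₁.tag > -2]
40. n25.env = false  [terminal]
41. n14.off = false  [g.env and A.off]
42. n0.cnt = true  [B.off == false]
43. n0.wid = "rv"  ["rv"]
44. n0.mk = false  [false]
45. n0.tag = 19  [c.pre * -2 + 39]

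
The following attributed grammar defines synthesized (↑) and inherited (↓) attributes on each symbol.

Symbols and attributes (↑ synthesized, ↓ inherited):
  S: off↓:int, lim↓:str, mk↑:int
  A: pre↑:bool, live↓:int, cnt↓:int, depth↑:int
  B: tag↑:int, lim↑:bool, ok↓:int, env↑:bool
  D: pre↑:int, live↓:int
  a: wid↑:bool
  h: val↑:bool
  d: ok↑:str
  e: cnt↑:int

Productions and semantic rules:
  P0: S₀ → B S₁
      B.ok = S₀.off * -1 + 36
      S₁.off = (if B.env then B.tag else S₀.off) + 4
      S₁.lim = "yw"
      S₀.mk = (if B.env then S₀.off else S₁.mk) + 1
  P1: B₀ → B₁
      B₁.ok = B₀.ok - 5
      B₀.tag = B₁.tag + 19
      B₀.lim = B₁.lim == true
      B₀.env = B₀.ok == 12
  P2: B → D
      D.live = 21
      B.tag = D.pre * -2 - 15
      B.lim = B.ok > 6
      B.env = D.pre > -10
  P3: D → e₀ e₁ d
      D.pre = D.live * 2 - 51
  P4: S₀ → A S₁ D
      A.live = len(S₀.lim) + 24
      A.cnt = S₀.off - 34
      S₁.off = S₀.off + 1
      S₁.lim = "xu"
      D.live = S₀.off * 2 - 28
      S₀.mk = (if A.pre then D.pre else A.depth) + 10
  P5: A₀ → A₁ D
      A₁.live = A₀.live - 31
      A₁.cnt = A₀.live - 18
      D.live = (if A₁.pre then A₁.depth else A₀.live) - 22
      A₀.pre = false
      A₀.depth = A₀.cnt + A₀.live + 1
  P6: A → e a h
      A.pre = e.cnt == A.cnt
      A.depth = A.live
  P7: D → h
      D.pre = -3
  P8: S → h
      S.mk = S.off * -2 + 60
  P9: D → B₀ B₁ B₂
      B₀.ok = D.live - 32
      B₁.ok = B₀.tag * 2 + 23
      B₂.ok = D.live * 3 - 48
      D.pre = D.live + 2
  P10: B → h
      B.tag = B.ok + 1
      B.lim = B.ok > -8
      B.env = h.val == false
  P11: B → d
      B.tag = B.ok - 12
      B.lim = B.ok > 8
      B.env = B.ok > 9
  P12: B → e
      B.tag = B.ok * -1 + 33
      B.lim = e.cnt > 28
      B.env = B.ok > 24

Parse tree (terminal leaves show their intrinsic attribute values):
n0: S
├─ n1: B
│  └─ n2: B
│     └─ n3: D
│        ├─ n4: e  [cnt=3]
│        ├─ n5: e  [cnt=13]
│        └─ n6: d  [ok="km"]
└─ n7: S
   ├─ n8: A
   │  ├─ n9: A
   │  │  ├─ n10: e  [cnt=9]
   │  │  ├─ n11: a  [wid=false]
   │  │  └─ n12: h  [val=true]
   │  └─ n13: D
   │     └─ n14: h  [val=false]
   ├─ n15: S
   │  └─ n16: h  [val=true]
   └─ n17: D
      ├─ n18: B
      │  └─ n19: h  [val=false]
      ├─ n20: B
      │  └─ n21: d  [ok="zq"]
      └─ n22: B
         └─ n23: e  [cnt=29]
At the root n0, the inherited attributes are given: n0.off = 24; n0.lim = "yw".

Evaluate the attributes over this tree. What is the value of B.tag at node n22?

1. n0.off = 24  [given at root]
2. n0.lim = "yw"  [given at root]
3. n1.ok = 12  [S₀.off * -1 + 36]
4. n2.ok = 7  [B₀.ok - 5]
5. n3.live = 21  [21]
6. n4.cnt = 3  [terminal]
7. n5.cnt = 13  [terminal]
8. n6.ok = "km"  [terminal]
9. n3.pre = -9  [D.live * 2 - 51]
10. n2.tag = 3  [D.pre * -2 - 15]
11. n2.lim = true  [B.ok > 6]
12. n2.env = true  [D.pre > -10]
13. n1.tag = 22  [B₁.tag + 19]
14. n1.lim = true  [B₁.lim == true]
15. n1.env = true  [B₀.ok == 12]
16. n7.off = 26  [(if B.env then B.tag else S₀.off) + 4]
17. n7.lim = "yw"  ["yw"]
18. n8.live = 26  [len(S₀.lim) + 24]
19. n8.cnt = -8  [S₀.off - 34]
20. n9.live = -5  [A₀.live - 31]
21. n9.cnt = 8  [A₀.live - 18]
22. n10.cnt = 9  [terminal]
23. n11.wid = false  [terminal]
24. n12.val = true  [terminal]
25. n9.pre = false  [e.cnt == A.cnt]
26. n9.depth = -5  [A.live]
27. n13.live = 4  [(if A₁.pre then A₁.depth else A₀.live) - 22]
28. n14.val = false  [terminal]
29. n13.pre = -3  [-3]
30. n8.pre = false  [false]
31. n8.depth = 19  [A₀.cnt + A₀.live + 1]
32. n15.off = 27  [S₀.off + 1]
33. n15.lim = "xu"  ["xu"]
34. n16.val = true  [terminal]
35. n15.mk = 6  [S.off * -2 + 60]
36. n17.live = 24  [S₀.off * 2 - 28]
37. n18.ok = -8  [D.live - 32]
38. n19.val = false  [terminal]
39. n18.tag = -7  [B.ok + 1]
40. n18.lim = false  [B.ok > -8]
41. n18.env = true  [h.val == false]
42. n20.ok = 9  [B₀.tag * 2 + 23]
43. n21.ok = "zq"  [terminal]
44. n20.tag = -3  [B.ok - 12]
45. n20.lim = true  [B.ok > 8]
46. n20.env = false  [B.ok > 9]
47. n22.ok = 24  [D.live * 3 - 48]
48. n23.cnt = 29  [terminal]
49. n22.tag = 9  [B.ok * -1 + 33]
50. n22.lim = true  [e.cnt > 28]
51. n22.env = false  [B.ok > 24]
52. n17.pre = 26  [D.live + 2]
53. n7.mk = 29  [(if A.pre then D.pre else A.depth) + 10]
54. n0.mk = 25  [(if B.env then S₀.off else S₁.mk) + 1]

9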